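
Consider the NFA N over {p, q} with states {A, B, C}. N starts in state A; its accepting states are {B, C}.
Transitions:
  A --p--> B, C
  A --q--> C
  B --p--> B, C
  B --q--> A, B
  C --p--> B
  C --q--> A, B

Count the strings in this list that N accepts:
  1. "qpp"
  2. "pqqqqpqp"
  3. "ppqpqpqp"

3

"qpp": accepted
"pqqqqpqp": accepted
"ppqpqpqp": accepted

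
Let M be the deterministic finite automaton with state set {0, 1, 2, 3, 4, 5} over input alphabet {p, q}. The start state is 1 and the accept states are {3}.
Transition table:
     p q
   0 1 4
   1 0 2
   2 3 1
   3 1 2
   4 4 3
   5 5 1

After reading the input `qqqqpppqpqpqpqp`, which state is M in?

1 --q--> 2
2 --q--> 1
1 --q--> 2
2 --q--> 1
1 --p--> 0
0 --p--> 1
1 --p--> 0
0 --q--> 4
4 --p--> 4
4 --q--> 3
3 --p--> 1
1 --q--> 2
2 --p--> 3
3 --q--> 2
2 --p--> 3

3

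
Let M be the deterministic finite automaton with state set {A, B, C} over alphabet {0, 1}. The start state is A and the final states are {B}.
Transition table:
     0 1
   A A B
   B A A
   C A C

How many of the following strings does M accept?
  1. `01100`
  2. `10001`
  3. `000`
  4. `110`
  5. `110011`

`01100`: rejected
`10001`: accepted
`000`: rejected
`110`: rejected
`110011`: rejected

1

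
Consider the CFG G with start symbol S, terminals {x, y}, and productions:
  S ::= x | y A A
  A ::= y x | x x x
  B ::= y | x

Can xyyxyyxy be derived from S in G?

no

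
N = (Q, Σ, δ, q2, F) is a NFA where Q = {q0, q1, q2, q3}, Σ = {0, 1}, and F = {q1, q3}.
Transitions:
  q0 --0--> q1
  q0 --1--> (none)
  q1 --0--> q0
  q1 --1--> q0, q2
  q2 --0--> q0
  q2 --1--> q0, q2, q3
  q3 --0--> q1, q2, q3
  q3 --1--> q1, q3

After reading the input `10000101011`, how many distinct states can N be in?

Start: {q2}
read 1: {q0, q2, q3}
read 0: {q0, q1, q2, q3}
read 0: {q0, q1, q2, q3}
read 0: {q0, q1, q2, q3}
read 0: {q0, q1, q2, q3}
read 1: {q0, q1, q2, q3}
read 0: {q0, q1, q2, q3}
read 1: {q0, q1, q2, q3}
read 0: {q0, q1, q2, q3}
read 1: {q0, q1, q2, q3}
read 1: {q0, q1, q2, q3}
Final reachable set {q0, q1, q2, q3} has 4 states.

4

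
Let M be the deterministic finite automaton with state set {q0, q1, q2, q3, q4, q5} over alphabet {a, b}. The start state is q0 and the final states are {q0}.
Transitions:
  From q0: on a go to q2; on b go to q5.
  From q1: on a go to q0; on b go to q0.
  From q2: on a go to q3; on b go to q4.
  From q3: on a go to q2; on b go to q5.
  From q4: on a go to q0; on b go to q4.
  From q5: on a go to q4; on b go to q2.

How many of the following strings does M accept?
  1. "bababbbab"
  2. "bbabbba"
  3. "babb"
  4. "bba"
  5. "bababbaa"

"bababbbab": rejected
"bbabbba": accepted
"babb": rejected
"bba": rejected
"bababbaa": rejected

1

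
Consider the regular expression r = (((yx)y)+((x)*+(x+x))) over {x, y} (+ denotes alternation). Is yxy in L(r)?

The left alternative ((yx)y) matches yxy.

yes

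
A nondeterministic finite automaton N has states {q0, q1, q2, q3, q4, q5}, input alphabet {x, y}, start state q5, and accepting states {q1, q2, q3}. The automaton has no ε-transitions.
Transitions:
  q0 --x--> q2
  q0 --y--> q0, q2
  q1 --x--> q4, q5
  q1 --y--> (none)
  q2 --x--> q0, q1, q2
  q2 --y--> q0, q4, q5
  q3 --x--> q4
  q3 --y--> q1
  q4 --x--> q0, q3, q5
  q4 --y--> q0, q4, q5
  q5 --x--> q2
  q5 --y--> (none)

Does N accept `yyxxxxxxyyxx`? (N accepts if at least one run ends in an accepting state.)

Start: {q5}
read y: {}
The reachable set is empty and stays empty for the remaining 11 symbols.
Reachable ∩ accepting = {} — empty.

rejected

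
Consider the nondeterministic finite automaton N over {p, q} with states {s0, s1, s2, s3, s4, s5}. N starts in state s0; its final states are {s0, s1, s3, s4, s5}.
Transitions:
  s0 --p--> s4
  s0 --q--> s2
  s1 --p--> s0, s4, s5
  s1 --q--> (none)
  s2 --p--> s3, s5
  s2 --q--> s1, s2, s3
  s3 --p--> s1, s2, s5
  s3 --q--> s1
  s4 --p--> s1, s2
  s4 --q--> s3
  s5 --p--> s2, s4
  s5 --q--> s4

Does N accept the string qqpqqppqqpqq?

accepted

Start: {s0}
read q: {s2}
read q: {s1, s2, s3}
read p: {s0, s1, s2, s3, s4, s5}
read q: {s1, s2, s3, s4}
read q: {s1, s2, s3}
read p: {s0, s1, s2, s3, s4, s5}
read p: {s0, s1, s2, s3, s4, s5}
read q: {s1, s2, s3, s4}
read q: {s1, s2, s3}
read p: {s0, s1, s2, s3, s4, s5}
read q: {s1, s2, s3, s4}
read q: {s1, s2, s3}
Reachable ∩ accepting = {s1, s3} — nonempty.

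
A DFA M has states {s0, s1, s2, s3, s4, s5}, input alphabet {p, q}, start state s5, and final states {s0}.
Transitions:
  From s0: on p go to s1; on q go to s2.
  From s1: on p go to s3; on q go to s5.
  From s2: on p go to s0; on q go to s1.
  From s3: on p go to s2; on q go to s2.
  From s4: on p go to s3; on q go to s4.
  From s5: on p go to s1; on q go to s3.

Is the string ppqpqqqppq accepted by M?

s5 --p--> s1
s1 --p--> s3
s3 --q--> s2
s2 --p--> s0
s0 --q--> s2
s2 --q--> s1
s1 --q--> s5
s5 --p--> s1
s1 --p--> s3
s3 --q--> s2
End in state s2, which is not an accepting state.

rejected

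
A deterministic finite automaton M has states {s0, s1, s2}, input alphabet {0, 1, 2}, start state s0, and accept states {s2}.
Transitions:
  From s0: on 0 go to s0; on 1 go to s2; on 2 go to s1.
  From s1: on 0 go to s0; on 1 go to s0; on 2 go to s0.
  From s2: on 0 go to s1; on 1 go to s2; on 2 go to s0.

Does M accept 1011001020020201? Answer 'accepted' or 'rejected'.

accepted

s0 --1--> s2
s2 --0--> s1
s1 --1--> s0
s0 --1--> s2
s2 --0--> s1
s1 --0--> s0
s0 --1--> s2
s2 --0--> s1
s1 --2--> s0
s0 --0--> s0
s0 --0--> s0
s0 --2--> s1
s1 --0--> s0
s0 --2--> s1
s1 --0--> s0
s0 --1--> s2
End in state s2, which is an accepting state.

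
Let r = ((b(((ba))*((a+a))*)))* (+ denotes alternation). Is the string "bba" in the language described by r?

yes

Split into 2 pieces b · ba; each matches (b(((ba))*((a+a))*)).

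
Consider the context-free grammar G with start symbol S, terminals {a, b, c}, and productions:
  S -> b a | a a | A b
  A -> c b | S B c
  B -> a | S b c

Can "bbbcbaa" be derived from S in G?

no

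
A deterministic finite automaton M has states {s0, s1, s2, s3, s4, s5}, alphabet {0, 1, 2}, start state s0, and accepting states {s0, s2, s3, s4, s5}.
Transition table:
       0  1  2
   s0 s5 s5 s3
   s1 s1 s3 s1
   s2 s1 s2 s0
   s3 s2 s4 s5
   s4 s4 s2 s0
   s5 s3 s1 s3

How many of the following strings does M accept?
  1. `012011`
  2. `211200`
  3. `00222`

`012011`: accepted
`211200`: accepted
`00222`: accepted

3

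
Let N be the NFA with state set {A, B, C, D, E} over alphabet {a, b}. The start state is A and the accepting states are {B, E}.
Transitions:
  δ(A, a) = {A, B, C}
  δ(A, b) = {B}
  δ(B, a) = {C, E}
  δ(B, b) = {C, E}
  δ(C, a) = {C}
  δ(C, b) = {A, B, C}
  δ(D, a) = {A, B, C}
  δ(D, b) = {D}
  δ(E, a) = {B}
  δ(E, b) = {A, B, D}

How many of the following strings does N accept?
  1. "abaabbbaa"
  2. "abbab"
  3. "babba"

"abaabbbaa": accepted
"abbab": accepted
"babba": accepted

3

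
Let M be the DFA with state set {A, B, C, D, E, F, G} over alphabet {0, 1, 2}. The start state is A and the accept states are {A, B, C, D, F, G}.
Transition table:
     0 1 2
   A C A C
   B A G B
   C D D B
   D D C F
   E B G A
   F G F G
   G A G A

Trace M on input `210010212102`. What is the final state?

A --2--> C
C --1--> D
D --0--> D
D --0--> D
D --1--> C
C --0--> D
D --2--> F
F --1--> F
F --2--> G
G --1--> G
G --0--> A
A --2--> C

C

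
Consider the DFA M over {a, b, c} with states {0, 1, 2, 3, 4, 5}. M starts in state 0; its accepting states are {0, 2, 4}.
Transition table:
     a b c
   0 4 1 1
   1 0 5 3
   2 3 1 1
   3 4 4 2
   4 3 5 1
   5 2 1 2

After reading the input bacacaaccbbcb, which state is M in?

0 --b--> 1
1 --a--> 0
0 --c--> 1
1 --a--> 0
0 --c--> 1
1 --a--> 0
0 --a--> 4
4 --c--> 1
1 --c--> 3
3 --b--> 4
4 --b--> 5
5 --c--> 2
2 --b--> 1

1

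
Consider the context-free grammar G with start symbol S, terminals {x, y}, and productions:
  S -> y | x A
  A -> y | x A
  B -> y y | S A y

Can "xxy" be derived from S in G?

S ⇒ xA ⇒ xxA ⇒ xxy

yes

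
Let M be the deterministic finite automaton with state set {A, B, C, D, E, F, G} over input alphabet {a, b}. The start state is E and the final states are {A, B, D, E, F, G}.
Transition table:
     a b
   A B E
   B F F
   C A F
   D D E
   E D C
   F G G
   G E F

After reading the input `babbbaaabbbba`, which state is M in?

E

E --b--> C
C --a--> A
A --b--> E
E --b--> C
C --b--> F
F --a--> G
G --a--> E
E --a--> D
D --b--> E
E --b--> C
C --b--> F
F --b--> G
G --a--> E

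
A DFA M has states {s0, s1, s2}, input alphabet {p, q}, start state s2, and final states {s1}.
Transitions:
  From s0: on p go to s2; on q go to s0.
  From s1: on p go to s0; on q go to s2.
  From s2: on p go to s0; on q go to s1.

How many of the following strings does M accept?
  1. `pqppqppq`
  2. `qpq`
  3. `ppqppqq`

0

`pqppqppq`: rejected
`qpq`: rejected
`ppqppqq`: rejected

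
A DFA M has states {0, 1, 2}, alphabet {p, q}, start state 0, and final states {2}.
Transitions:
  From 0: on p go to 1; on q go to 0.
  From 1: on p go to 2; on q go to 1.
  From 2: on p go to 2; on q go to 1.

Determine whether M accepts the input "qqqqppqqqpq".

0 --q--> 0
0 --q--> 0
0 --q--> 0
0 --q--> 0
0 --p--> 1
1 --p--> 2
2 --q--> 1
1 --q--> 1
1 --q--> 1
1 --p--> 2
2 --q--> 1
End in state 1, which is not an accepting state.

rejected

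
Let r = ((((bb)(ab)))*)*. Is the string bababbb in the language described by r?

bababbb cannot be split into zero or more pieces each matching (((bb)(ab)))*.

no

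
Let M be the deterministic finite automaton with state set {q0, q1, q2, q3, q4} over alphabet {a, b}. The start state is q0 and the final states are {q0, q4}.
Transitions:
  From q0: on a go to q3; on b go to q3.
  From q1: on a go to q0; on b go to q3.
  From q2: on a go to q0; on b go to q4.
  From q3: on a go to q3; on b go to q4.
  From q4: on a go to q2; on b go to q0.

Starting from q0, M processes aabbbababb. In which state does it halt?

q0 --a--> q3
q3 --a--> q3
q3 --b--> q4
q4 --b--> q0
q0 --b--> q3
q3 --a--> q3
q3 --b--> q4
q4 --a--> q2
q2 --b--> q4
q4 --b--> q0

q0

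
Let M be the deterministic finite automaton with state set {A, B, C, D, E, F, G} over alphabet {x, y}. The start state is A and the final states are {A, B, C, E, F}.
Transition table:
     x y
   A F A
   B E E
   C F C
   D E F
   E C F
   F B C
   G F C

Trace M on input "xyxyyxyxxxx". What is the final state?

C

A --x--> F
F --y--> C
C --x--> F
F --y--> C
C --y--> C
C --x--> F
F --y--> C
C --x--> F
F --x--> B
B --x--> E
E --x--> C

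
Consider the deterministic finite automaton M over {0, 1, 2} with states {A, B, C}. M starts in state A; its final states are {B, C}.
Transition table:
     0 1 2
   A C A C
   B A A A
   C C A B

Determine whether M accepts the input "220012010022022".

rejected

A --2--> C
C --2--> B
B --0--> A
A --0--> C
C --1--> A
A --2--> C
C --0--> C
C --1--> A
A --0--> C
C --0--> C
C --2--> B
B --2--> A
A --0--> C
C --2--> B
B --2--> A
End in state A, which is not an accepting state.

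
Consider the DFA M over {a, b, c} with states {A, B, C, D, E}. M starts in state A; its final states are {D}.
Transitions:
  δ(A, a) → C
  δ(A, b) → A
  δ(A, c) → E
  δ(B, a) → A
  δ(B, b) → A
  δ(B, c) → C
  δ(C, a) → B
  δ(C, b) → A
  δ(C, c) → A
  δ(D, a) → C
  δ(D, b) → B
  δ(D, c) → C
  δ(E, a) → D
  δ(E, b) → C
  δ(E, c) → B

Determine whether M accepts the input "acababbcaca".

A --a--> C
C --c--> A
A --a--> C
C --b--> A
A --a--> C
C --b--> A
A --b--> A
A --c--> E
E --a--> D
D --c--> C
C --a--> B
End in state B, which is not an accepting state.

rejected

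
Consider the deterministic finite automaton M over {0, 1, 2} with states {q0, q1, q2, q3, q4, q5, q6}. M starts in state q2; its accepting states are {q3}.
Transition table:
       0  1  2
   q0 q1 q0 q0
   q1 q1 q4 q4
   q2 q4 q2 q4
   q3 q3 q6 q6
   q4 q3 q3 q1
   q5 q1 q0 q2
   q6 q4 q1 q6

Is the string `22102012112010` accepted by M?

q2 --2--> q4
q4 --2--> q1
q1 --1--> q4
q4 --0--> q3
q3 --2--> q6
q6 --0--> q4
q4 --1--> q3
q3 --2--> q6
q6 --1--> q1
q1 --1--> q4
q4 --2--> q1
q1 --0--> q1
q1 --1--> q4
q4 --0--> q3
End in state q3, which is an accepting state.

accepted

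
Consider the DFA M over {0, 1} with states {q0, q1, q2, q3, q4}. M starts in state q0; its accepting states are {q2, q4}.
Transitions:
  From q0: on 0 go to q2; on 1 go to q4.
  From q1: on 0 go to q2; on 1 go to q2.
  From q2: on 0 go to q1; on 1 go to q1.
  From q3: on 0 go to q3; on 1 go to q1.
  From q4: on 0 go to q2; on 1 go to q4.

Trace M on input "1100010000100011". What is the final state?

q1

q0 --1--> q4
q4 --1--> q4
q4 --0--> q2
q2 --0--> q1
q1 --0--> q2
q2 --1--> q1
q1 --0--> q2
q2 --0--> q1
q1 --0--> q2
q2 --0--> q1
q1 --1--> q2
q2 --0--> q1
q1 --0--> q2
q2 --0--> q1
q1 --1--> q2
q2 --1--> q1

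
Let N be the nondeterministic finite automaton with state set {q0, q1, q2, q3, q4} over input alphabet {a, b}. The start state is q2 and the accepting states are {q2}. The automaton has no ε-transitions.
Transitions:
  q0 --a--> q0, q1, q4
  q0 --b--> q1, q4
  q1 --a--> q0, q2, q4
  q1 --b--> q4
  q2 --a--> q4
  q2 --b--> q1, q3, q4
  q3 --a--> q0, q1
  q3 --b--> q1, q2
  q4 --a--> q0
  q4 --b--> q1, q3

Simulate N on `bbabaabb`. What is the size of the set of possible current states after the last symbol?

4

Start: {q2}
read b: {q1, q3, q4}
read b: {q1, q2, q3, q4}
read a: {q0, q1, q2, q4}
read b: {q1, q3, q4}
read a: {q0, q1, q2, q4}
read a: {q0, q1, q2, q4}
read b: {q1, q3, q4}
read b: {q1, q2, q3, q4}
Final reachable set {q1, q2, q3, q4} has 4 states.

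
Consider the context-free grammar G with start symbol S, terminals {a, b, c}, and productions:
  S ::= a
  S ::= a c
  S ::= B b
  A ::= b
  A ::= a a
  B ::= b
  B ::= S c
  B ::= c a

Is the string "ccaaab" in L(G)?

no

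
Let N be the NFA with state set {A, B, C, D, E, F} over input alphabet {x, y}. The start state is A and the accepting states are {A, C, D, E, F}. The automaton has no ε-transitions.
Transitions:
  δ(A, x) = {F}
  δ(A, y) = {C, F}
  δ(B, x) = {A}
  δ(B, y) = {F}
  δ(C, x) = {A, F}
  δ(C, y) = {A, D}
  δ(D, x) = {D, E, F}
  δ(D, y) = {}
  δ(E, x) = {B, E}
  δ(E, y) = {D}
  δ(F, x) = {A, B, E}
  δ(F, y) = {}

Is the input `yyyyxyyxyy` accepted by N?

rejected

Start: {A}
read y: {C, F}
read y: {A, D}
read y: {C, F}
read y: {A, D}
read x: {D, E, F}
read y: {D}
read y: {}
The reachable set is empty and stays empty for the remaining 3 symbols.
Reachable ∩ accepting = {} — empty.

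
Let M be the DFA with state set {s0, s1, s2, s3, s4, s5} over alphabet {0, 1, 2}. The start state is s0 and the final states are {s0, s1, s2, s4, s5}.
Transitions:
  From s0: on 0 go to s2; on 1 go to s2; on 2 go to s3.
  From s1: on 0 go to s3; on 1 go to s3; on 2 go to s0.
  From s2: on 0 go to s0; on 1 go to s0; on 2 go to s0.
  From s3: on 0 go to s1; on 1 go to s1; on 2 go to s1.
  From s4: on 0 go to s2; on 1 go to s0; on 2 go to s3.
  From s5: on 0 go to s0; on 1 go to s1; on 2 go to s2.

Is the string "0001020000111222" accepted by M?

s0 --0--> s2
s2 --0--> s0
s0 --0--> s2
s2 --1--> s0
s0 --0--> s2
s2 --2--> s0
s0 --0--> s2
s2 --0--> s0
s0 --0--> s2
s2 --0--> s0
s0 --1--> s2
s2 --1--> s0
s0 --1--> s2
s2 --2--> s0
s0 --2--> s3
s3 --2--> s1
End in state s1, which is an accepting state.

accepted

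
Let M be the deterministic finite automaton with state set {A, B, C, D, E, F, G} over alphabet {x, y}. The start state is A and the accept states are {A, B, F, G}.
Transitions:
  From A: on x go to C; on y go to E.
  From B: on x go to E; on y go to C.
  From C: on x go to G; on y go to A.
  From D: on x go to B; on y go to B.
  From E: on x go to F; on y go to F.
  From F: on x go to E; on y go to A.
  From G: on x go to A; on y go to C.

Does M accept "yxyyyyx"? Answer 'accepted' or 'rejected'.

rejected

A --y--> E
E --x--> F
F --y--> A
A --y--> E
E --y--> F
F --y--> A
A --x--> C
End in state C, which is not an accepting state.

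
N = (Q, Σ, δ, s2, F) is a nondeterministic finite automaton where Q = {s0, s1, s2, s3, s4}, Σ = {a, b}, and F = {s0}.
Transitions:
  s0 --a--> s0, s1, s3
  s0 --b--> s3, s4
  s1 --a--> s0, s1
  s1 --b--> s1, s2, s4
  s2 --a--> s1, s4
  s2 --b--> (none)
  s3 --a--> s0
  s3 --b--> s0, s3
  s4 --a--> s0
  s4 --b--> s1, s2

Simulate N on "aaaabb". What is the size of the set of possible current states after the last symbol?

Start: {s2}
read a: {s1, s4}
read a: {s0, s1}
read a: {s0, s1, s3}
read a: {s0, s1, s3}
read b: {s0, s1, s2, s3, s4}
read b: {s0, s1, s2, s3, s4}
Final reachable set {s0, s1, s2, s3, s4} has 5 states.

5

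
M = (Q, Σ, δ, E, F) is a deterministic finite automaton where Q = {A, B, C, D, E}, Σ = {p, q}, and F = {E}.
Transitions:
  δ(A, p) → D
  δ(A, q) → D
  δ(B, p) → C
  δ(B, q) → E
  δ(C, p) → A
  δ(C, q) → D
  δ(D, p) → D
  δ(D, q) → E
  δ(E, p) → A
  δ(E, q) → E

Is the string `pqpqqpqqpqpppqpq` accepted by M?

rejected

E --p--> A
A --q--> D
D --p--> D
D --q--> E
E --q--> E
E --p--> A
A --q--> D
D --q--> E
E --p--> A
A --q--> D
D --p--> D
D --p--> D
D --p--> D
D --q--> E
E --p--> A
A --q--> D
End in state D, which is not an accepting state.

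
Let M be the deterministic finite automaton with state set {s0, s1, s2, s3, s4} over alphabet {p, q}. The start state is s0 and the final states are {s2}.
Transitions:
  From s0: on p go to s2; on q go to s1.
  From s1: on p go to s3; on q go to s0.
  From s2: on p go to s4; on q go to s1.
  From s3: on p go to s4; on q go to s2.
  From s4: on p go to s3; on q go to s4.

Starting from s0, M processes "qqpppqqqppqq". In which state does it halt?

s4

s0 --q--> s1
s1 --q--> s0
s0 --p--> s2
s2 --p--> s4
s4 --p--> s3
s3 --q--> s2
s2 --q--> s1
s1 --q--> s0
s0 --p--> s2
s2 --p--> s4
s4 --q--> s4
s4 --q--> s4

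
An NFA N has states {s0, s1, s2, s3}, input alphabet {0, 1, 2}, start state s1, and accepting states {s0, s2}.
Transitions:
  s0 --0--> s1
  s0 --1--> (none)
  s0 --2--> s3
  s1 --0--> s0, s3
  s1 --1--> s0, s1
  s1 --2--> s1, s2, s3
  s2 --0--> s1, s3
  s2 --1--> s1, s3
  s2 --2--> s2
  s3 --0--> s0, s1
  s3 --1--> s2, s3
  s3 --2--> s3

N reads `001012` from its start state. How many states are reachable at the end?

3

Start: {s1}
read 0: {s0, s3}
read 0: {s0, s1}
read 1: {s0, s1}
read 0: {s0, s1, s3}
read 1: {s0, s1, s2, s3}
read 2: {s1, s2, s3}
Final reachable set {s1, s2, s3} has 3 states.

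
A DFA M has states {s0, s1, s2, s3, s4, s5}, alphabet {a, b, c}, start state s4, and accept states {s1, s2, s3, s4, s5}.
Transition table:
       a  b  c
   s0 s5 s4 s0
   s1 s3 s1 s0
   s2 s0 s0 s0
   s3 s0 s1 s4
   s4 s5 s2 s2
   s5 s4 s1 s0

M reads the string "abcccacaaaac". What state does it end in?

s2

s4 --a--> s5
s5 --b--> s1
s1 --c--> s0
s0 --c--> s0
s0 --c--> s0
s0 --a--> s5
s5 --c--> s0
s0 --a--> s5
s5 --a--> s4
s4 --a--> s5
s5 --a--> s4
s4 --c--> s2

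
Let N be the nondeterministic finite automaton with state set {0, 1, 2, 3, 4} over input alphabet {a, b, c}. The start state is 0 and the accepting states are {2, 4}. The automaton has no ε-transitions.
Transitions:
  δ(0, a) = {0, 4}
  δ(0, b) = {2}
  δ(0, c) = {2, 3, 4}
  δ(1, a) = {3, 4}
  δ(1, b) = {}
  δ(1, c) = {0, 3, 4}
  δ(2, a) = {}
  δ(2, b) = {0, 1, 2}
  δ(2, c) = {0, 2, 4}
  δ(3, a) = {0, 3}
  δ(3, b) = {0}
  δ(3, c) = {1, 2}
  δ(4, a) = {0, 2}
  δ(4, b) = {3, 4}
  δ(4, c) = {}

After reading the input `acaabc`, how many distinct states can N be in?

5

Start: {0}
read a: {0, 4}
read c: {2, 3, 4}
read a: {0, 2, 3}
read a: {0, 3, 4}
read b: {0, 2, 3, 4}
read c: {0, 1, 2, 3, 4}
Final reachable set {0, 1, 2, 3, 4} has 5 states.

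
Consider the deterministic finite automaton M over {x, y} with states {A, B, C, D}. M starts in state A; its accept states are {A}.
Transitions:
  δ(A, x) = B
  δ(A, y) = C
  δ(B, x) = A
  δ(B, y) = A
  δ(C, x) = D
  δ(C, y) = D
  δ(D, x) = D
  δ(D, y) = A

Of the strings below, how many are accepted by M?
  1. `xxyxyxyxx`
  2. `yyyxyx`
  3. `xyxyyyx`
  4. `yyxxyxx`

`xxyxyxyxx`: accepted
`yyyxyx`: rejected
`xyxyyyx`: rejected
`yyxxyxx`: accepted

2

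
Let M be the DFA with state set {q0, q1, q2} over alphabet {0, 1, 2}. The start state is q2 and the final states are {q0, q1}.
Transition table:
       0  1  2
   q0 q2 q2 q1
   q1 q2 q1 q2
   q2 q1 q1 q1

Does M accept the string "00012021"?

accepted

q2 --0--> q1
q1 --0--> q2
q2 --0--> q1
q1 --1--> q1
q1 --2--> q2
q2 --0--> q1
q1 --2--> q2
q2 --1--> q1
End in state q1, which is an accepting state.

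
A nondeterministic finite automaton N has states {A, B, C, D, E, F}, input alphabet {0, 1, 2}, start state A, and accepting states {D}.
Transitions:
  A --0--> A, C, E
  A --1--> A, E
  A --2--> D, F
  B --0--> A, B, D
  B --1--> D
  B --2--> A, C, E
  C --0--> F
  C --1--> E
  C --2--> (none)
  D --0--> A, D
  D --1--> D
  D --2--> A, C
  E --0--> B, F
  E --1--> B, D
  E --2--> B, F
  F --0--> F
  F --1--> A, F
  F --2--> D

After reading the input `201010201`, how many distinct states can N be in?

5

Start: {A}
read 2: {D, F}
read 0: {A, D, F}
read 1: {A, D, E, F}
read 0: {A, B, C, D, E, F}
read 1: {A, B, D, E, F}
read 0: {A, B, C, D, E, F}
read 2: {A, B, C, D, E, F}
read 0: {A, B, C, D, E, F}
read 1: {A, B, D, E, F}
Final reachable set {A, B, D, E, F} has 5 states.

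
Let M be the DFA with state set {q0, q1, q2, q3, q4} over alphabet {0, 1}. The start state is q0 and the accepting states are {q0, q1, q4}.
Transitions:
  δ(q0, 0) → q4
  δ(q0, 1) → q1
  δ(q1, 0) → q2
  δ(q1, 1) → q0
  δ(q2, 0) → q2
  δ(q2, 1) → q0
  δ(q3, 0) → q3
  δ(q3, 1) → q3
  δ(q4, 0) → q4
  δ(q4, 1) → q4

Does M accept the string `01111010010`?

accepted

q0 --0--> q4
q4 --1--> q4
q4 --1--> q4
q4 --1--> q4
q4 --1--> q4
q4 --0--> q4
q4 --1--> q4
q4 --0--> q4
q4 --0--> q4
q4 --1--> q4
q4 --0--> q4
End in state q4, which is an accepting state.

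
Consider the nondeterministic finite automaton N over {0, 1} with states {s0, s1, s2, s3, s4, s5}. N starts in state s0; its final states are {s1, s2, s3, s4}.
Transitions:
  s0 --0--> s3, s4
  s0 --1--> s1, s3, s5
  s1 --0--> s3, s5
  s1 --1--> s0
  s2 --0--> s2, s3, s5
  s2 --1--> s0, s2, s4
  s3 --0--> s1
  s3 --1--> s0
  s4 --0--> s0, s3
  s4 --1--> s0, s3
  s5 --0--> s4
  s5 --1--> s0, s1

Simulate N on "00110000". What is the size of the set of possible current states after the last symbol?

Start: {s0}
read 0: {s3, s4}
read 0: {s0, s1, s3}
read 1: {s0, s1, s3, s5}
read 1: {s0, s1, s3, s5}
read 0: {s1, s3, s4, s5}
read 0: {s0, s1, s3, s4, s5}
read 0: {s0, s1, s3, s4, s5}
read 0: {s0, s1, s3, s4, s5}
Final reachable set {s0, s1, s3, s4, s5} has 5 states.

5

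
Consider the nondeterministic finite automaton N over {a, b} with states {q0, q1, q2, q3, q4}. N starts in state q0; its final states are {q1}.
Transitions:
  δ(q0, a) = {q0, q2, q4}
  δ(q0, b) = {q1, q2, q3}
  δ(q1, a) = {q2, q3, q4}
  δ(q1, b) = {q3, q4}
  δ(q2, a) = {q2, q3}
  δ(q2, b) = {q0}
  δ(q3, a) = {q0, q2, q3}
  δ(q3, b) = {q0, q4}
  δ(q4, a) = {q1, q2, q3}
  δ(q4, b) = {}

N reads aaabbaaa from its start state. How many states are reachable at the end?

Start: {q0}
read a: {q0, q2, q4}
read a: {q0, q1, q2, q3, q4}
read a: {q0, q1, q2, q3, q4}
read b: {q0, q1, q2, q3, q4}
read b: {q0, q1, q2, q3, q4}
read a: {q0, q1, q2, q3, q4}
read a: {q0, q1, q2, q3, q4}
read a: {q0, q1, q2, q3, q4}
Final reachable set {q0, q1, q2, q3, q4} has 5 states.

5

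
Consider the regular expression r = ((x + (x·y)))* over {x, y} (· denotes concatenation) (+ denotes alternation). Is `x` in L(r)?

Split into 1 piece x; each matches (x+(x·y)).

yes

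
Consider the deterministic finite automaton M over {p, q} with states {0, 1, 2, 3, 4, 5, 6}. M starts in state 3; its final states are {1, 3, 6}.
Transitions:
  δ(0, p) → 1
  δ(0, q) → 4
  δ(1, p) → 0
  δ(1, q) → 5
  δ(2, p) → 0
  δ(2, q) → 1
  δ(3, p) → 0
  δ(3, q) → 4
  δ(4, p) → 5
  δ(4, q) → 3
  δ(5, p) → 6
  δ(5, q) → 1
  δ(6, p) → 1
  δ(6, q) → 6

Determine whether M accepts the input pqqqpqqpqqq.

accepted

3 --p--> 0
0 --q--> 4
4 --q--> 3
3 --q--> 4
4 --p--> 5
5 --q--> 1
1 --q--> 5
5 --p--> 6
6 --q--> 6
6 --q--> 6
6 --q--> 6
End in state 6, which is an accepting state.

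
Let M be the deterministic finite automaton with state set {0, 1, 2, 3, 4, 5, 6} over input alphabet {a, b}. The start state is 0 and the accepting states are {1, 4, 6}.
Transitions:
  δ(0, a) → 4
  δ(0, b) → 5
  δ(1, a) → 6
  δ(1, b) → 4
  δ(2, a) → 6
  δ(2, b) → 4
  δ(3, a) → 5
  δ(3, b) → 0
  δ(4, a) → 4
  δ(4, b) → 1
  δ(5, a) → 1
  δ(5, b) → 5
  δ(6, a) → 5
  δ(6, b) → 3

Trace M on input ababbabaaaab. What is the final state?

0 --a--> 4
4 --b--> 1
1 --a--> 6
6 --b--> 3
3 --b--> 0
0 --a--> 4
4 --b--> 1
1 --a--> 6
6 --a--> 5
5 --a--> 1
1 --a--> 6
6 --b--> 3

3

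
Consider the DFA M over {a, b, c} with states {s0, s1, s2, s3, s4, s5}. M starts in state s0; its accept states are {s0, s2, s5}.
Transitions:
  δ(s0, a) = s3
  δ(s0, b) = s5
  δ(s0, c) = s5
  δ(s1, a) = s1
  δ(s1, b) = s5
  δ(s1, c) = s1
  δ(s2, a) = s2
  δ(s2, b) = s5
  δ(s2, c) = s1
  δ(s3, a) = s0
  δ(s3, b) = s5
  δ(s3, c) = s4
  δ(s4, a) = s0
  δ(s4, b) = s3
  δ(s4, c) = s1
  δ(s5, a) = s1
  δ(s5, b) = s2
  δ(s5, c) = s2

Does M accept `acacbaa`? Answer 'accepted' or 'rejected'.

accepted

s0 --a--> s3
s3 --c--> s4
s4 --a--> s0
s0 --c--> s5
s5 --b--> s2
s2 --a--> s2
s2 --a--> s2
End in state s2, which is an accepting state.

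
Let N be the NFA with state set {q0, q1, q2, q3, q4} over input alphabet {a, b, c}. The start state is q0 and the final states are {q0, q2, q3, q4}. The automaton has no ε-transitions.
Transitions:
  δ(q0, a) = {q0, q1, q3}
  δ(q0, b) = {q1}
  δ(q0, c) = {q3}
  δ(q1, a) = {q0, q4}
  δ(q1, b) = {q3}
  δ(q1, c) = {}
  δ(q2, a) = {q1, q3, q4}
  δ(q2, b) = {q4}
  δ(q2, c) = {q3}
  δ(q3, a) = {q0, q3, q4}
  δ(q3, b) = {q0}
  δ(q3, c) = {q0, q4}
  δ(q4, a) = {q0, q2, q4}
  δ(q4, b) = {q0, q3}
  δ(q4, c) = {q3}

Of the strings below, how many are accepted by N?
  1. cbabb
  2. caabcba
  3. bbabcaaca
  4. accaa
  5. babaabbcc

cbabb: accepted
caabcba: accepted
bbabcaaca: accepted
accaa: accepted
babaabbcc: accepted

5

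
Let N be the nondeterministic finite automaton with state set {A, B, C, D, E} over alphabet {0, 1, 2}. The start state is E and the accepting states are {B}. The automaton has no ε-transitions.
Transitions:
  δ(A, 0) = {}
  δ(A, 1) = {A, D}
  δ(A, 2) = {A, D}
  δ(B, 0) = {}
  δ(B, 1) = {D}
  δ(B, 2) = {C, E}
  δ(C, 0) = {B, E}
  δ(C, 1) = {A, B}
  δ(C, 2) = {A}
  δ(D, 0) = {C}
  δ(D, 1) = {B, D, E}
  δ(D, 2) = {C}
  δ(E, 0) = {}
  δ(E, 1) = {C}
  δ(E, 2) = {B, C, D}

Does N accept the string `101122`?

Start: {E}
read 1: {C}
read 0: {B, E}
read 1: {C, D}
read 1: {A, B, D, E}
read 2: {A, B, C, D, E}
read 2: {A, B, C, D, E}
Reachable ∩ accepting = {B} — nonempty.

accepted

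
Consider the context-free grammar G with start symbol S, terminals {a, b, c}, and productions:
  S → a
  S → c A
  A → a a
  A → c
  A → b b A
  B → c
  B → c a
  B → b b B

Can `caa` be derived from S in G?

yes

S ⇒ cA ⇒ caa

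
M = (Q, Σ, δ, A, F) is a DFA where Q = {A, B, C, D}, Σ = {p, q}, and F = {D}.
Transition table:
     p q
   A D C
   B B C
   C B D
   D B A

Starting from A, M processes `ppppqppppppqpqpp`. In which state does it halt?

A --p--> D
D --p--> B
B --p--> B
B --p--> B
B --q--> C
C --p--> B
B --p--> B
B --p--> B
B --p--> B
B --p--> B
B --p--> B
B --q--> C
C --p--> B
B --q--> C
C --p--> B
B --p--> B

B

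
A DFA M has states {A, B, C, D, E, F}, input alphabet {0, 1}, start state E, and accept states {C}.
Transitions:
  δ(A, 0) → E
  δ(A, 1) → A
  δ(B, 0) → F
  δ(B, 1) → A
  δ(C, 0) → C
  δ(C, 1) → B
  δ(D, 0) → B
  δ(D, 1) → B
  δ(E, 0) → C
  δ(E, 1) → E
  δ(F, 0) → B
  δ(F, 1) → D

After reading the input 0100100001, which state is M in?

E --0--> C
C --1--> B
B --0--> F
F --0--> B
B --1--> A
A --0--> E
E --0--> C
C --0--> C
C --0--> C
C --1--> B

B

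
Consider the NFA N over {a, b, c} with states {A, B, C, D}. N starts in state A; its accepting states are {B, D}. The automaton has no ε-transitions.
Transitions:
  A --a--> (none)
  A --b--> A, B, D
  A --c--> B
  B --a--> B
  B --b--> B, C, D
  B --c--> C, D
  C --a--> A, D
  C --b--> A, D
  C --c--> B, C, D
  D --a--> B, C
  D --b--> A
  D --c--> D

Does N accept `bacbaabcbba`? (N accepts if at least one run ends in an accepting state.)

accepted

Start: {A}
read b: {A, B, D}
read a: {B, C}
read c: {B, C, D}
read b: {A, B, C, D}
read a: {A, B, C, D}
read a: {A, B, C, D}
read b: {A, B, C, D}
read c: {B, C, D}
read b: {A, B, C, D}
read b: {A, B, C, D}
read a: {A, B, C, D}
Reachable ∩ accepting = {B, D} — nonempty.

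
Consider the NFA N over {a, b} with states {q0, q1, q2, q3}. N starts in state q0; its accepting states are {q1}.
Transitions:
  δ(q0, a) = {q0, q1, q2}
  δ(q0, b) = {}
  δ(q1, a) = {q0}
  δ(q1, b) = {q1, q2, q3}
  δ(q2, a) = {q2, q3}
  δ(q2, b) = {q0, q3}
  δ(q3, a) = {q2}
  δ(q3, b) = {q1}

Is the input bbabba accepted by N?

rejected

Start: {q0}
read b: {}
The reachable set is empty and stays empty for the remaining 5 symbols.
Reachable ∩ accepting = {} — empty.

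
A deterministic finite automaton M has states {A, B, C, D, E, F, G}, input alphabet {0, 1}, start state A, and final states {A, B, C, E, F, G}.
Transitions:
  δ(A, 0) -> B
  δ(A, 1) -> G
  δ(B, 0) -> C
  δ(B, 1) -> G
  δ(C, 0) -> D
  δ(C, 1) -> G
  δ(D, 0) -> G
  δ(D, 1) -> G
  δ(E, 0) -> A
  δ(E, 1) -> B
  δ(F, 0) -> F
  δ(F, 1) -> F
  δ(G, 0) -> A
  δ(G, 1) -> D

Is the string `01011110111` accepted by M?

rejected

A --0--> B
B --1--> G
G --0--> A
A --1--> G
G --1--> D
D --1--> G
G --1--> D
D --0--> G
G --1--> D
D --1--> G
G --1--> D
End in state D, which is not an accepting state.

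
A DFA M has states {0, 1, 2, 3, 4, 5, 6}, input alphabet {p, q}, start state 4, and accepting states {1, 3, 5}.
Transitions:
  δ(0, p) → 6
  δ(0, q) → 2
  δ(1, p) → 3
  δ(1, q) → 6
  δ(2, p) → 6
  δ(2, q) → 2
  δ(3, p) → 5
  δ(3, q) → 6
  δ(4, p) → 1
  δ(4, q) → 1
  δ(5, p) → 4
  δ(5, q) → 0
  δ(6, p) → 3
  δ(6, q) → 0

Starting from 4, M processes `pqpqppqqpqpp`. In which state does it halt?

3

4 --p--> 1
1 --q--> 6
6 --p--> 3
3 --q--> 6
6 --p--> 3
3 --p--> 5
5 --q--> 0
0 --q--> 2
2 --p--> 6
6 --q--> 0
0 --p--> 6
6 --p--> 3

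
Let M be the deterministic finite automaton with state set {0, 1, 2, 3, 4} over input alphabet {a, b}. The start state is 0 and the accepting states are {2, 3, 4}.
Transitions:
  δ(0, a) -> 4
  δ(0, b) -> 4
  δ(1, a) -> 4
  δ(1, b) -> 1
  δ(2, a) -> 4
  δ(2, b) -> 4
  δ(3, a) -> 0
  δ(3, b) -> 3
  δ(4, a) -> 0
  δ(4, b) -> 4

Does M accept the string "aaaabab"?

0 --a--> 4
4 --a--> 0
0 --a--> 4
4 --a--> 0
0 --b--> 4
4 --a--> 0
0 --b--> 4
End in state 4, which is an accepting state.

accepted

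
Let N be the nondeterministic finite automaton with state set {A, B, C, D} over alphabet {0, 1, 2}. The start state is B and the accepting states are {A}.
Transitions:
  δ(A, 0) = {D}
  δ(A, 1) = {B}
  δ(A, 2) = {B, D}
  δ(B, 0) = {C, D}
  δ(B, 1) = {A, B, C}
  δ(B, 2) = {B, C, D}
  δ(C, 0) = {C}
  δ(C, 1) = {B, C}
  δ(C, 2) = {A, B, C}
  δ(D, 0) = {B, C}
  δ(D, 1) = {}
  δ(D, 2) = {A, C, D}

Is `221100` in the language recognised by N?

Start: {B}
read 2: {B, C, D}
read 2: {A, B, C, D}
read 1: {A, B, C}
read 1: {A, B, C}
read 0: {C, D}
read 0: {B, C}
Reachable ∩ accepting = {} — empty.

rejected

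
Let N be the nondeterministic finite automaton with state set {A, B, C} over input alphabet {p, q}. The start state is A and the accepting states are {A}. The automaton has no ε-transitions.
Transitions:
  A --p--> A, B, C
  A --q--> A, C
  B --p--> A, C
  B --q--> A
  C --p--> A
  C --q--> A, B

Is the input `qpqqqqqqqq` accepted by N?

Start: {A}
read q: {A, C}
read p: {A, B, C}
read q: {A, B, C}
read q: {A, B, C}
read q: {A, B, C}
read q: {A, B, C}
read q: {A, B, C}
read q: {A, B, C}
read q: {A, B, C}
read q: {A, B, C}
Reachable ∩ accepting = {A} — nonempty.

accepted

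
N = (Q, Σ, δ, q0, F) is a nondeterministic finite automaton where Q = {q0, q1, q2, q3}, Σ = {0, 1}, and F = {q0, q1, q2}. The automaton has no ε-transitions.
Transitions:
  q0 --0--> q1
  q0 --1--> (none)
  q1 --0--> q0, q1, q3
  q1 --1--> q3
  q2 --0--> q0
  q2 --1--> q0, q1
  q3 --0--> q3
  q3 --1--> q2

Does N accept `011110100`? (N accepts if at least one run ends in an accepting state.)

accepted

Start: {q0}
read 0: {q1}
read 1: {q3}
read 1: {q2}
read 1: {q0, q1}
read 1: {q3}
read 0: {q3}
read 1: {q2}
read 0: {q0}
read 0: {q1}
Reachable ∩ accepting = {q1} — nonempty.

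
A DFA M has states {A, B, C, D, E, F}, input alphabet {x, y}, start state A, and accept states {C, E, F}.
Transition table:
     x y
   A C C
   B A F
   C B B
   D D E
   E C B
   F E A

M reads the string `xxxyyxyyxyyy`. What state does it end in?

A --x--> C
C --x--> B
B --x--> A
A --y--> C
C --y--> B
B --x--> A
A --y--> C
C --y--> B
B --x--> A
A --y--> C
C --y--> B
B --y--> F

F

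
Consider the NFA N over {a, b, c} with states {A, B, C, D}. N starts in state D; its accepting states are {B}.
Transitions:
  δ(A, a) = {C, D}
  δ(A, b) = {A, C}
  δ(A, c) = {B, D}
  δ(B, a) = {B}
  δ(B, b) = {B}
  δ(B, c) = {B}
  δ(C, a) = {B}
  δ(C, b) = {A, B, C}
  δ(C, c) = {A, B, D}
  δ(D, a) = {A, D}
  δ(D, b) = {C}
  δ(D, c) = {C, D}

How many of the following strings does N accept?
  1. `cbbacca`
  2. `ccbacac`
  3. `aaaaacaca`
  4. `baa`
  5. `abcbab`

`cbbacca`: accepted
`ccbacac`: accepted
`aaaaacaca`: accepted
`baa`: accepted
`abcbab`: accepted

5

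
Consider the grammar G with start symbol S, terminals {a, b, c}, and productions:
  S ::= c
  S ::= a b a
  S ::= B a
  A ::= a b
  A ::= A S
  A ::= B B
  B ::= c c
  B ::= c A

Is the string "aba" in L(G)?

yes

S ⇒ aba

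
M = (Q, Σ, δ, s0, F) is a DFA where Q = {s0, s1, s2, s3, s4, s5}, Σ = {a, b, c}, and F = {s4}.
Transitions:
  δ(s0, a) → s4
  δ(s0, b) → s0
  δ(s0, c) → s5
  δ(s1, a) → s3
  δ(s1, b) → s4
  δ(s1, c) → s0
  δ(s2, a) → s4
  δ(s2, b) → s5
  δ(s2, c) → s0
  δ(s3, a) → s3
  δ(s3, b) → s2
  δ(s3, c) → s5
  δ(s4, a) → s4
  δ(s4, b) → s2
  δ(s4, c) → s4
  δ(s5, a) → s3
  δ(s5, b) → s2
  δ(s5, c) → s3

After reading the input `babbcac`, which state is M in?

s5

s0 --b--> s0
s0 --a--> s4
s4 --b--> s2
s2 --b--> s5
s5 --c--> s3
s3 --a--> s3
s3 --c--> s5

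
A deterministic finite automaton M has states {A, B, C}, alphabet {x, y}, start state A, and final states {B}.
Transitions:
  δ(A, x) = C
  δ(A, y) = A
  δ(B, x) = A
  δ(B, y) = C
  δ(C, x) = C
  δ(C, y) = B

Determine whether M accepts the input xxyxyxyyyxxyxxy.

accepted

A --x--> C
C --x--> C
C --y--> B
B --x--> A
A --y--> A
A --x--> C
C --y--> B
B --y--> C
C --y--> B
B --x--> A
A --x--> C
C --y--> B
B --x--> A
A --x--> C
C --y--> B
End in state B, which is an accepting state.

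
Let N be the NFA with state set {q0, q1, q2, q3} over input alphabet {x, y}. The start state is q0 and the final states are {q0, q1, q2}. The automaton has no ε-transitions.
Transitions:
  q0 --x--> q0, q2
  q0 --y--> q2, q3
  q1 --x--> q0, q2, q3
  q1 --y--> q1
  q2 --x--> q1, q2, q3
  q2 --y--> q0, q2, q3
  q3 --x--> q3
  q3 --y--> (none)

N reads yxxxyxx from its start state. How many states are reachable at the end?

Start: {q0}
read y: {q2, q3}
read x: {q1, q2, q3}
read x: {q0, q1, q2, q3}
read x: {q0, q1, q2, q3}
read y: {q0, q1, q2, q3}
read x: {q0, q1, q2, q3}
read x: {q0, q1, q2, q3}
Final reachable set {q0, q1, q2, q3} has 4 states.

4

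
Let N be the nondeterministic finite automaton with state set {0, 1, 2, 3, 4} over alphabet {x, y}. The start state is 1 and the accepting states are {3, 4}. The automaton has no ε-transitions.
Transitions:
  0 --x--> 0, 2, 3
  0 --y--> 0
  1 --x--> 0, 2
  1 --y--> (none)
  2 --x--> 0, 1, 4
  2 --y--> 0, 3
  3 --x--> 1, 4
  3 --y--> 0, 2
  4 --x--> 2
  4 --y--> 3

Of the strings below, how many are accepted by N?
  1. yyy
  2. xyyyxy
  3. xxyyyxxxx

2

yyy: rejected
xyyyxy: accepted
xxyyyxxxx: accepted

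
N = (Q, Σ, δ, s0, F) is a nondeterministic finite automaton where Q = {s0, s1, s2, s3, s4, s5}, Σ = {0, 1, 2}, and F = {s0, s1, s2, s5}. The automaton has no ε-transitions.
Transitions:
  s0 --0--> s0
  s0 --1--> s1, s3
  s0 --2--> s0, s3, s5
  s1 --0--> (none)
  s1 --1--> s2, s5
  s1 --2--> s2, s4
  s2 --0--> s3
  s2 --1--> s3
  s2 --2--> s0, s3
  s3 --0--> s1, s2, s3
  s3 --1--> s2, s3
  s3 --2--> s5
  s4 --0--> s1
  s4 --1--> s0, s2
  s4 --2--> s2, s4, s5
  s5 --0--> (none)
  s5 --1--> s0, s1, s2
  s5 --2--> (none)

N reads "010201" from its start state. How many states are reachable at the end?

Start: {s0}
read 0: {s0}
read 1: {s1, s3}
read 0: {s1, s2, s3}
read 2: {s0, s2, s3, s4, s5}
read 0: {s0, s1, s2, s3}
read 1: {s1, s2, s3, s5}
Final reachable set {s1, s2, s3, s5} has 4 states.

4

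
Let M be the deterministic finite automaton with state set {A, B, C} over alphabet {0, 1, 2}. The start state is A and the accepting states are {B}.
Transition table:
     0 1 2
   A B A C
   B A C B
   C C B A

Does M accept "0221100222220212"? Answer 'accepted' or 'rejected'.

accepted

A --0--> B
B --2--> B
B --2--> B
B --1--> C
C --1--> B
B --0--> A
A --0--> B
B --2--> B
B --2--> B
B --2--> B
B --2--> B
B --2--> B
B --0--> A
A --2--> C
C --1--> B
B --2--> B
End in state B, which is an accepting state.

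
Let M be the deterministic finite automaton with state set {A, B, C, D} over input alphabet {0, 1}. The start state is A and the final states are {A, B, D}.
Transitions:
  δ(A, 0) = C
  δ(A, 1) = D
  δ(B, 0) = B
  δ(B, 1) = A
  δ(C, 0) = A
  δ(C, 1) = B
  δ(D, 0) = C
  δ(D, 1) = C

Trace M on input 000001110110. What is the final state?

C

A --0--> C
C --0--> A
A --0--> C
C --0--> A
A --0--> C
C --1--> B
B --1--> A
A --1--> D
D --0--> C
C --1--> B
B --1--> A
A --0--> C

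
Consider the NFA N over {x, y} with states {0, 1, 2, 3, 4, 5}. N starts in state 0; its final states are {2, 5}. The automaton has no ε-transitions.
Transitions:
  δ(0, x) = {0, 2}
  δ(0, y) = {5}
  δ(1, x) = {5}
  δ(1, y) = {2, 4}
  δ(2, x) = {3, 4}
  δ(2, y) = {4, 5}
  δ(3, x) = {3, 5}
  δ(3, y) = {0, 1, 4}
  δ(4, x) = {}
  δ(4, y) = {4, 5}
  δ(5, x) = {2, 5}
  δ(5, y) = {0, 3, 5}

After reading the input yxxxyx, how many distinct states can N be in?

Start: {0}
read y: {5}
read x: {2, 5}
read x: {2, 3, 4, 5}
read x: {2, 3, 4, 5}
read y: {0, 1, 3, 4, 5}
read x: {0, 2, 3, 5}
Final reachable set {0, 2, 3, 5} has 4 states.

4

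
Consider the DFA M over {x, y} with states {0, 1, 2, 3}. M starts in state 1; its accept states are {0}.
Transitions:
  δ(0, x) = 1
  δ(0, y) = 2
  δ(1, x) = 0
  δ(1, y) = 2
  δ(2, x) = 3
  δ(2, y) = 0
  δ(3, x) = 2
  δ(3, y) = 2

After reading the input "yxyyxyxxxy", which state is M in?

2

1 --y--> 2
2 --x--> 3
3 --y--> 2
2 --y--> 0
0 --x--> 1
1 --y--> 2
2 --x--> 3
3 --x--> 2
2 --x--> 3
3 --y--> 2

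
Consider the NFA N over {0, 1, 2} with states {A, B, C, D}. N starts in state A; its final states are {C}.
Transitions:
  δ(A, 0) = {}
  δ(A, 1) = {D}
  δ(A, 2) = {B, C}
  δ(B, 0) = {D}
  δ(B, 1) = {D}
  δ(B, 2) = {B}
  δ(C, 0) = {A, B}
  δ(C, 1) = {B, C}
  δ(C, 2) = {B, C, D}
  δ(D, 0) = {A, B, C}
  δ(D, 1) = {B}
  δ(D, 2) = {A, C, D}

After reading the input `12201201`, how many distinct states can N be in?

Start: {A}
read 1: {D}
read 2: {A, C, D}
read 2: {A, B, C, D}
read 0: {A, B, C, D}
read 1: {B, C, D}
read 2: {A, B, C, D}
read 0: {A, B, C, D}
read 1: {B, C, D}
Final reachable set {B, C, D} has 3 states.

3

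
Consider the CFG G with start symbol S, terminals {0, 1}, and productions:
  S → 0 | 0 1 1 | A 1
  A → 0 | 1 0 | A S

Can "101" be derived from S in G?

S ⇒ A1 ⇒ 101

yes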